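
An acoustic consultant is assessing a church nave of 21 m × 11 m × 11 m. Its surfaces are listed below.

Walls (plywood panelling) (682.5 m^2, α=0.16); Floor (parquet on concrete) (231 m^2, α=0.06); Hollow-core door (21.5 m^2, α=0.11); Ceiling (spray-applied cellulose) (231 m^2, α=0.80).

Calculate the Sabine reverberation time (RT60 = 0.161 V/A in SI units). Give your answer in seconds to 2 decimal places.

Total absorption A = 682.5×0.16 + 231×0.06 + 21.5×0.11 + 231×0.80
  = 109.200 + 13.860 + 2.365 + 184.800 = 310.225 m^2 sabins.
V = 21·11·11 = 2541 m³.
RT60 = 0.161 · V / A = 0.161 × 2541 / 310.225 = 1.32 s.

1.32 s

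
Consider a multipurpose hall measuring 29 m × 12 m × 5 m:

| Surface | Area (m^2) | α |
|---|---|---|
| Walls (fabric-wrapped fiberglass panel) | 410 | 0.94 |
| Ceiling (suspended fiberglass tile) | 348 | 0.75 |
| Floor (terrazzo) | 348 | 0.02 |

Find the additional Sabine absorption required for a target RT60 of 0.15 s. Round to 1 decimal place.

1214.2 sabins

Summing Sᵢαᵢ: 385.400 + 261.000 + 6.960 → A₁ = 653.360 sabins.
V = 1740 m³. Required absorption A₂ = 0.161 × 1740 / 0.15 = 1867.600 sabins.
Shortfall: 1867.600 − 653.360 = 1214.2 sabins.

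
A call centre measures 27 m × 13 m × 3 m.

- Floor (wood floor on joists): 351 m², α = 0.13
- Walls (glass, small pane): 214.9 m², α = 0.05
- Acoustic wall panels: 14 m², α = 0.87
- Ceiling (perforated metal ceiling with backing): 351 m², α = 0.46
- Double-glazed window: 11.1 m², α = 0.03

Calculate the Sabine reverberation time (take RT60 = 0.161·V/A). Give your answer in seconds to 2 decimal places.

Equivalent absorption area: A = 351·0.13 + 214.9·0.05 + 14·0.87 + 351·0.46 + 11.1·0.03 = 230.348 m².
Room volume: 1053 m³.
Sabine: RT60 = 0.161 × 1053 / 230.348 = 0.74 s.

0.74 sec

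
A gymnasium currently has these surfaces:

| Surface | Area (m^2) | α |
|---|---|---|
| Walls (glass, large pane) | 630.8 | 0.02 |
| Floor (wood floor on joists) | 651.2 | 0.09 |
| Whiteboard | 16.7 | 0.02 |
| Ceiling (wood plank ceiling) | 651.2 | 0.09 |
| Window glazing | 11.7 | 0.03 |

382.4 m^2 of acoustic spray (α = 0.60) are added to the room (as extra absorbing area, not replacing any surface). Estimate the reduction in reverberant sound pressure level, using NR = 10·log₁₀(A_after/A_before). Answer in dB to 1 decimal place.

4.4 dB

Equivalent absorption area: A_before = 630.8*0.02 + 651.2*0.09 + 16.7*0.02 + 651.2*0.09 + 11.7*0.03 = 130.517 m^2.
Added absorption = 382.4 × 0.60 = 229.440 sabins.
A_after = 130.517 + 229.440 = 359.957 sabins.
Reduction = 10 log₁₀(A_after/A_before) = 10 log₁₀(2.7579) = 4.4 dB.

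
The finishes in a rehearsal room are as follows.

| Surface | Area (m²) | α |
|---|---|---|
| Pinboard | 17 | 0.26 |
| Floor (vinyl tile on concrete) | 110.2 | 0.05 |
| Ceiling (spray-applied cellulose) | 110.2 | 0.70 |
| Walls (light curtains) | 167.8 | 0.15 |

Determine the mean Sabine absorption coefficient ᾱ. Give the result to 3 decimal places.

Total surface area S = 405.2 m².
Weighted sum Σ Sα = 112.240.
ᾱ = 112.240 / 405.2 = 0.277.

0.277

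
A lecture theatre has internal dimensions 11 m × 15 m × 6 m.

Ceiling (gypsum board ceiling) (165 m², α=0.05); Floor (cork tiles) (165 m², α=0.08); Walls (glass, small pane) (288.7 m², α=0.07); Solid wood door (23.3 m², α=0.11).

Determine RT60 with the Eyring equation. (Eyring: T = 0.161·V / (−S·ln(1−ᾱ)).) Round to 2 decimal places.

S = Σ Sᵢ = 642.0 m².
Absorption A = 165×0.05 + 165×0.08 + 288.7×0.07 + 23.3×0.11 = 44.222 sabins.
Mean coefficient ᾱ = A/S = 0.0689.
Eyring denominator: −S ln(1−ᾱ) = 45.831.
V = 11 × 15 × 6 = 990 m³.
T = 0.161·V/[−S·ln(1−ᾱ)] = 0.161·990/45.831 = 3.48 s.

3.48 s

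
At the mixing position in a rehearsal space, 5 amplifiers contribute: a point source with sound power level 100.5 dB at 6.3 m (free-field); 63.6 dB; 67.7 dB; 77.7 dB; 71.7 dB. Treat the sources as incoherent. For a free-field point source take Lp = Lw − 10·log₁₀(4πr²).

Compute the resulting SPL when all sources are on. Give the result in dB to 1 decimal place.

Source at 6.3 m: Lp = 100.5 − 10·log₁₀(4π·6.3²) = 100.5 − 10·log₁₀(498.759) = 73.5 dB.
Σ 10^(Lᵢ/10) = 1.042e+08.
Back to dB: 10·log₁₀ Σ = 80.2 dB.

80.2 dB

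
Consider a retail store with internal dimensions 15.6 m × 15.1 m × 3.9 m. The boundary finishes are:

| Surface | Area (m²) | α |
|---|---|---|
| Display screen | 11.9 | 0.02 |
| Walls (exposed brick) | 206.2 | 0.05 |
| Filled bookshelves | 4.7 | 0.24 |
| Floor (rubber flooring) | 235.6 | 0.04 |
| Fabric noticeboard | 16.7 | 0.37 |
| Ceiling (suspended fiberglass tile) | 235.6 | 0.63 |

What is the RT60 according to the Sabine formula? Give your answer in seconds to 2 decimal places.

0.84 s

A = Σ Sᵢαᵢ = 11.9·0.02 + 206.2·0.05 + 4.7·0.24 + 235.6·0.04 + 16.7·0.37 + 235.6·0.63 = 175.707 sabins.
V = 15.6·15.1·3.9 = 918.684 m³.
RT60 = 0.161 · V / A = 0.161 × 918.684 / 175.707 = 0.84 s.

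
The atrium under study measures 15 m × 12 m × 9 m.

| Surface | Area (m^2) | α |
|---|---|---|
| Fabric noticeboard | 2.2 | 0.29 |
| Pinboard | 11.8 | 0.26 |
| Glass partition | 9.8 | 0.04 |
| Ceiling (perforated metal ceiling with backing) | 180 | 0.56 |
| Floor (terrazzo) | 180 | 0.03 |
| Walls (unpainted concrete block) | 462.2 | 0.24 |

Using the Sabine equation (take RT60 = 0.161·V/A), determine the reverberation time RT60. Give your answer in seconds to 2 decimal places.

1.18 s

Total absorption A = 2.2*0.29 + 11.8*0.26 + 9.8*0.04 + 180*0.56 + 180*0.03 + 462.2*0.24
  = 0.638 + 3.068 + 0.392 + 100.800 + 5.400 + 110.928 = 221.226 m^2 sabins.
V = 15·12·9 = 1620 m³.
T = 0.161 V/A = 0.161·1620/221.226 = 1.18 s.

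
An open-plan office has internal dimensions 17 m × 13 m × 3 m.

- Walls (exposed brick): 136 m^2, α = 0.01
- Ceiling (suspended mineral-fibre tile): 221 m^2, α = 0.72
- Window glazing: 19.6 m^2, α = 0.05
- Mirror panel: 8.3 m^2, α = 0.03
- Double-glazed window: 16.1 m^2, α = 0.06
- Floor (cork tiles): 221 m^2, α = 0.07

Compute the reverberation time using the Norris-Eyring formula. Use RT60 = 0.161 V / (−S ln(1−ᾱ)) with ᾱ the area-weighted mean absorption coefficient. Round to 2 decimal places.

S = Σ Sᵢ = 622.0 m^2.
Absorption A = 136×0.01 + 221×0.72 + 19.6×0.05 + 8.3×0.03 + 16.1×0.06 + 221×0.07 = 178.145 sabins.
ᾱ = 178.145 / 622.0 = 0.2864.
Eyring denominator: −S ln(1−ᾱ) = 209.883.
V = 17 × 13 × 3 = 663 m³.
RT60 = 0.161 × 663 / 209.883 = 0.51 s.

0.51 s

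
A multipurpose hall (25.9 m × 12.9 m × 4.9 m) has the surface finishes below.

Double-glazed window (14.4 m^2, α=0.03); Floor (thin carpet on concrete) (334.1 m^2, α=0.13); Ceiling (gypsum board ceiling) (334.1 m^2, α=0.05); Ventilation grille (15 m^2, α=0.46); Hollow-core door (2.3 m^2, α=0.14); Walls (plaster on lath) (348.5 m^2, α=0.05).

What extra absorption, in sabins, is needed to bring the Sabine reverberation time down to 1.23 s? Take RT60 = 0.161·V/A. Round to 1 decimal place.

129.1 sabins

Total absorption A₁ = 14.4·0.03 + 334.1·0.13 + 334.1·0.05 + 15·0.46 + 2.3·0.14 + 348.5·0.05
  = 0.432 + 43.433 + 16.705 + 6.900 + 0.322 + 17.425 = 85.217 m^2 sabins.
Target A₂ = 0.161·1637.139/1.23 = 214.292 sabins (V = 1637.139 m³).
ΔA = A₂ − A₁ = 214.292 − 85.217 = 129.1 sabins.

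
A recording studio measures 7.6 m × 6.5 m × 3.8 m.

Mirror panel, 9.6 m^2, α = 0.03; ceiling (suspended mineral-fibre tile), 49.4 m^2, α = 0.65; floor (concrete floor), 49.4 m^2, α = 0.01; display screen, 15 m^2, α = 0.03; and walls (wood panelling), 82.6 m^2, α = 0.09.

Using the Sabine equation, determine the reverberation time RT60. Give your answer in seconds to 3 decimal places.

Total absorption A = 9.6*0.03 + 49.4*0.65 + 49.4*0.01 + 15*0.03 + 82.6*0.09
  = 0.288 + 32.110 + 0.494 + 0.450 + 7.434 = 40.776 m^2 sabins.
V = 7.6·6.5·3.8 = 187.72 m³.
T = 0.161 V/A = 0.161·187.72/40.776 = 0.741 s.

0.741 seconds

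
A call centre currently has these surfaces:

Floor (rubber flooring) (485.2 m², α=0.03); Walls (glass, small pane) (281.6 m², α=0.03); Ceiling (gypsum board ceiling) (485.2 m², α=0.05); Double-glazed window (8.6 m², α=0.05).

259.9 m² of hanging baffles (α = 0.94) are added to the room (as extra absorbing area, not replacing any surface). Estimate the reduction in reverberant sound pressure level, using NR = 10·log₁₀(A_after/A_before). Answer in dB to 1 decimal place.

7.9 dB

Total absorption A_before = 485.2*0.03 + 281.6*0.03 + 485.2*0.05 + 8.6*0.05
  = 14.556 + 8.448 + 24.260 + 0.430 = 47.694 m² sabins.
Treatment contributes 259.9·0.94 = 244.306 sabins.
A_after = 47.694 + 244.306 = 292.000 sabins.
Reduction = 10 log₁₀(A_after/A_before) = 10 log₁₀(6.1224) = 7.9 dB.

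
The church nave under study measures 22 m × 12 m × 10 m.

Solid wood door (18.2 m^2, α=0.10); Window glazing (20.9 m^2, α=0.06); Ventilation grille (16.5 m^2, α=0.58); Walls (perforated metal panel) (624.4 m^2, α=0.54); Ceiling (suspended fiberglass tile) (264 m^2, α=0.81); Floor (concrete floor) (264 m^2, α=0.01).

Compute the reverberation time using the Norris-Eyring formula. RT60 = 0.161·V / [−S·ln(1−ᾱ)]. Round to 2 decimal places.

0.56 s

S = Σ Sᵢ = 1208.0 m^2.
Absorption A = 18.2·0.10 + 20.9·0.06 + 16.5·0.58 + 624.4·0.54 + 264·0.81 + 264·0.01 = 566.300 sabins.
ᾱ = 566.300 / 1208.0 = 0.4688.
Eyring denominator: −S ln(1−ᾱ) = 764.201.
V = 22 × 12 × 10 = 2640 m³.
RT60 = 0.161 × 2640 / 764.201 = 0.56 s.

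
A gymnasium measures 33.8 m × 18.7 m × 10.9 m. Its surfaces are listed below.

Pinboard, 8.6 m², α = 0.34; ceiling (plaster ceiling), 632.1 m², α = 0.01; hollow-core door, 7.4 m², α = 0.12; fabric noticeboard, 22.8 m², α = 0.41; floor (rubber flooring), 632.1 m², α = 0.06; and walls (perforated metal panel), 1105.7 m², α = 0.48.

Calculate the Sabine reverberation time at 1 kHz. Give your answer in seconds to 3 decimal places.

1.886 s

Total absorption A = 8.6*0.34 + 632.1*0.01 + 7.4*0.12 + 22.8*0.41 + 632.1*0.06 + 1105.7*0.48
  = 2.924 + 6.321 + 0.888 + 9.348 + 37.926 + 530.736 = 588.143 m² sabins.
Room volume: 6889.454 m³.
Sabine: RT60 = 0.161 × 6889.454 / 588.143 = 1.886 s.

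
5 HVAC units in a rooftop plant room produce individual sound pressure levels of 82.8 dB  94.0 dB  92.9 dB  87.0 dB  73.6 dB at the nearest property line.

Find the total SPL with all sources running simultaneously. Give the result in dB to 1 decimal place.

97.1 dB

Converting to relative power and adding: 10^(82.8/10) + 10^(94.0/10) + 10^(92.9/10) + 10^(87.0/10) + 10^(73.6/10) = 5.176e+09.
Combined level = 10 log₁₀(5.176e+09) = 97.1 dB.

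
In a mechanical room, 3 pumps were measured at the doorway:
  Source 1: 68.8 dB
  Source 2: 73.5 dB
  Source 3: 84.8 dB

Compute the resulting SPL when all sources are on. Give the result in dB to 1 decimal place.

Converting to relative power and adding: 10^(68.8/10) + 10^(73.5/10) + 10^(84.8/10) = 3.32e+08.
Combined level = 10 log₁₀(3.32e+08) = 85.2 dB.

85.2 dB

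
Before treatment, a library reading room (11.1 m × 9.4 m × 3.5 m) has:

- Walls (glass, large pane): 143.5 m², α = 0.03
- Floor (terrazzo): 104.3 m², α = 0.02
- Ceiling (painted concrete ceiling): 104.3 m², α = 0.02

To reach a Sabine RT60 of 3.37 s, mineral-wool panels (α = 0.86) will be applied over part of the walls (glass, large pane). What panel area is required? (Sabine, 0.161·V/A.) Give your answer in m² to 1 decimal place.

Total absorption A₁ = 143.5·0.03 + 104.3·0.02 + 104.3·0.02
  = 4.305 + 2.086 + 2.086 = 8.477 m² sabins.
V = 365.19 m³. Target absorption A₂ = 0.161 × 365.19 / 3.37 = 17.447 sabins.
Absorption to add: 17.447 − 8.477 = 8.970 sabins.
Net gain per m²: Δα = 0.86 − 0.03 = 0.83.
Panel area = 8.970 / 0.83 = 10.8 m².

10.8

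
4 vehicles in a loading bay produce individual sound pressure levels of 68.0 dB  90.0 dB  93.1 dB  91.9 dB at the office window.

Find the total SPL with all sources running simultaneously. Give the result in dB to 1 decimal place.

Sum in the linear (power) domain: Σ 10^(Lᵢ/10) = 10^(68.0/10) + 10^(90.0/10) + 10^(93.1/10) + 10^(91.9/10) = 4.597e+09.
Combined level = 10 log₁₀(4.597e+09) = 96.6 dB.

96.6 dB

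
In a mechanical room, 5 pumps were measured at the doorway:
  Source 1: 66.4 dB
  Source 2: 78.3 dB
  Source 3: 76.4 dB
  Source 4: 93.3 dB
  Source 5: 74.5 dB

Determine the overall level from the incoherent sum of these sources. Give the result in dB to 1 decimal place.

93.6 dB

Sum in the linear (power) domain: Σ 10^(Lᵢ/10) = 10^(66.4/10) + 10^(78.3/10) + 10^(76.4/10) + 10^(93.3/10) + 10^(74.5/10) = 2.282e+09.
Combined level = 10 log₁₀(2.282e+09) = 93.6 dB.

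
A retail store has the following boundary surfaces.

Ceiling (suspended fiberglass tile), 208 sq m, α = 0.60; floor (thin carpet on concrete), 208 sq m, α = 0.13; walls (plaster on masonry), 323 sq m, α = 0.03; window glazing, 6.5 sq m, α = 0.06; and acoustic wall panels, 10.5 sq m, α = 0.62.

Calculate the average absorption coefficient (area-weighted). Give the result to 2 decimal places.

S = Σ Sᵢ = 208 + 208 + 323 + 6.5 + 10.5 = 756.0 sq m.
A = 208×0.60 + 208×0.13 + 323×0.03 + 6.5×0.06 + 10.5×0.62 = 168.430 sabins.
ᾱ = A/S = 0.22.

0.22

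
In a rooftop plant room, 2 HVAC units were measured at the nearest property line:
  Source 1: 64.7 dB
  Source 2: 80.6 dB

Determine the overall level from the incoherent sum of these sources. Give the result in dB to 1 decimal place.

80.7 dB

Converting to relative power and adding: 10^(64.7/10) + 10^(80.6/10) = 1.178e+08.
Back to dB: 10·log₁₀ Σ = 80.7 dB.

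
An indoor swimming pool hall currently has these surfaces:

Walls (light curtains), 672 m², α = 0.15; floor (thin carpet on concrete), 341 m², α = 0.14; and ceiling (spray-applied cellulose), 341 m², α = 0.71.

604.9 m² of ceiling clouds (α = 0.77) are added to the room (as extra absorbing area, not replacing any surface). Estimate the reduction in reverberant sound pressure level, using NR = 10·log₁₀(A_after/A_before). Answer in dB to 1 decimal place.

Total absorption A_before = 672×0.15 + 341×0.14 + 341×0.71
  = 100.800 + 47.740 + 242.110 = 390.650 m² sabins.
Added absorption = 604.9 × 0.77 = 465.773 sabins.
A_after = 390.650 + 465.773 = 856.423 sabins.
Reduction = 10 log₁₀(A_after/A_before) = 10 log₁₀(2.1923) = 3.4 dB.

3.4 dB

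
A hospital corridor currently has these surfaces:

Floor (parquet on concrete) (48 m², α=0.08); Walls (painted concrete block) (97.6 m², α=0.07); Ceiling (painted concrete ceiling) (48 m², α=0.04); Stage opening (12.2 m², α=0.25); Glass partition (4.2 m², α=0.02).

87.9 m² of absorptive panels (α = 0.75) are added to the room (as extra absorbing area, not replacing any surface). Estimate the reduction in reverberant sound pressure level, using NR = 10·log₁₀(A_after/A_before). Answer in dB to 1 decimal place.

A_before = Σ Sᵢαᵢ = 48*0.08 + 97.6*0.07 + 48*0.04 + 12.2*0.25 + 4.2*0.02 = 15.726 sabins.
Treatment contributes 87.9·0.75 = 65.925 sabins.
A_after = 15.726 + 65.925 = 81.651 sabins.
NR = 10·log₁₀(81.651/15.726) = 7.2 dB.

7.2 dB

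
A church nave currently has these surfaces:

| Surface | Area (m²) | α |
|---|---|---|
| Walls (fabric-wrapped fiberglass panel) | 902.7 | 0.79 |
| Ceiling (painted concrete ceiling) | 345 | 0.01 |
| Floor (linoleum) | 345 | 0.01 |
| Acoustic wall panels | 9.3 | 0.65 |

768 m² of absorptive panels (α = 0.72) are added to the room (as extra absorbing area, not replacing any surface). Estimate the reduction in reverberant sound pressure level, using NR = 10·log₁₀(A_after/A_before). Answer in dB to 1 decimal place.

2.5 dB

A_before = Σ Sᵢαᵢ = 902.7·0.79 + 345·0.01 + 345·0.01 + 9.3·0.65 = 726.078 sabins.
Added absorption = 768 × 0.72 = 552.960 sabins.
A_after = 726.078 + 552.960 = 1279.038 sabins.
Reduction = 10 log₁₀(A_after/A_before) = 10 log₁₀(1.7616) = 2.5 dB.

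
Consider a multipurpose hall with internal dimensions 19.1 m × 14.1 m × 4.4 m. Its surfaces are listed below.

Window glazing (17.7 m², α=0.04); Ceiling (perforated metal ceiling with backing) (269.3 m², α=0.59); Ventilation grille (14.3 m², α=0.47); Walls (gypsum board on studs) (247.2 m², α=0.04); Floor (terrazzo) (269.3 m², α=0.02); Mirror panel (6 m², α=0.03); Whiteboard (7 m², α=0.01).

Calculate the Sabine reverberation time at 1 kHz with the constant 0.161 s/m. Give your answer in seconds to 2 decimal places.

A = Σ Sᵢαᵢ = 17.7·0.04 + 269.3·0.59 + 14.3·0.47 + 247.2·0.04 + 269.3·0.02 + 6·0.03 + 7·0.01 = 181.840 sabins.
V = 19.1·14.1·4.4 = 1184.964 m³.
RT60 = 0.161 · V / A = 0.161 × 1184.964 / 181.840 = 1.05 s.

1.05 seconds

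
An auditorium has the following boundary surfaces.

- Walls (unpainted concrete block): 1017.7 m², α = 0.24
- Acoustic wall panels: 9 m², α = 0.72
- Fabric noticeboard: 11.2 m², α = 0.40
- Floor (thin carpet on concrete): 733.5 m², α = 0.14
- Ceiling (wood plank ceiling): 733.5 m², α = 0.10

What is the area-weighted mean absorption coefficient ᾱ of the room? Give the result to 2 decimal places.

S = Σ Sᵢ = 1017.7 + 9 + 11.2 + 733.5 + 733.5 = 2504.9 m².
Weighted sum Σ Sα = 431.248.
ᾱ = 431.248 / 2504.9 = 0.17.

0.17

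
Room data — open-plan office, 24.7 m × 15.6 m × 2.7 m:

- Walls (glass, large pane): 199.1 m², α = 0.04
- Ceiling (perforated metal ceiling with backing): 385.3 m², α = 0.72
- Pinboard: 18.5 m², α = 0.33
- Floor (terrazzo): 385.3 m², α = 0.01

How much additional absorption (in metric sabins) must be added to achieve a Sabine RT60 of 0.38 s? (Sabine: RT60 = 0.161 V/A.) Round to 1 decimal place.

Summing Sᵢαᵢ: 7.964 + 277.416 + 6.105 + 3.853 → A₁ = 295.338 sabins.
For T = 0.38 s, need A₂ = 0.161·V/T = 0.161·1040.364/0.38 = 440.786 sabins.
ΔA = A₂ − A₁ = 440.786 − 295.338 = 145.4 sabins.

145.4 sabins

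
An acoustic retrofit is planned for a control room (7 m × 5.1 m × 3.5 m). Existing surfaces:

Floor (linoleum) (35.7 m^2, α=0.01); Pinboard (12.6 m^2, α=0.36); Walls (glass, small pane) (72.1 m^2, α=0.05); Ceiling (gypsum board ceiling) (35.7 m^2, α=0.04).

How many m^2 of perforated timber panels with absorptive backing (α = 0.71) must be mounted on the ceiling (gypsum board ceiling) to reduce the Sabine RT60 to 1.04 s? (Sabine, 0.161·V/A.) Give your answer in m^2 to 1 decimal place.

Total absorption A₁ = 35.7×0.01 + 12.6×0.36 + 72.1×0.05 + 35.7×0.04
  = 0.357 + 4.536 + 3.605 + 1.428 = 9.926 m^2 sabins.
V = 124.95 m³. Target absorption A₂ = 0.161 × 124.95 / 1.04 = 19.343 sabins.
ΔA needed = 19.343 − 9.926 = 9.417 sabins.
Net gain per m^2: Δα = 0.71 − 0.04 = 0.67.
Area = ΔA/Δα = 9.417/0.67 = 14.1 m^2.

14.1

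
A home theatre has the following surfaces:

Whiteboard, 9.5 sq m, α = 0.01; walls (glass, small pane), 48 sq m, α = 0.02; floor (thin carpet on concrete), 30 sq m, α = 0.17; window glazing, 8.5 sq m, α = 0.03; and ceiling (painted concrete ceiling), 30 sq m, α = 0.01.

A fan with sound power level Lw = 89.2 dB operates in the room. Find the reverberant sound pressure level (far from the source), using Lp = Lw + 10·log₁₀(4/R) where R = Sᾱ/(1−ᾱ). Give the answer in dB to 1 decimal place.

86.7 dB

Σ(Sᵢαᵢ) = 9.5×0.01 + 48×0.02 + 30×0.17 + 8.5×0.03 + 30×0.01 = 6.710; total area S = 126.0 sq m.
ᾱ = 0.0533, so room constant R = A/(1−ᾱ) = 7.088 sq m.
Lp = 89.2 + 10·log₁₀(4/7.088) = 89.2 + (-2.48) = 86.7 dB.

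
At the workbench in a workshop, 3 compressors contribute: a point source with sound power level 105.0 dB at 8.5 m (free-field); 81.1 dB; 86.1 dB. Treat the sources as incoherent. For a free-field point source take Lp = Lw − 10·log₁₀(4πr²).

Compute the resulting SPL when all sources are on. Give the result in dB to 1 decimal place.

Source at 8.5 m: Lp = 105.0 − 10·log₁₀(4π·8.5²) = 105.0 − 10·log₁₀(907.920) = 75.4 dB.
Σ 10^(Lᵢ/10) = 5.709e+08.
L_total = 10·log₁₀(5.709e+08) = 87.6 dB.

87.6 dB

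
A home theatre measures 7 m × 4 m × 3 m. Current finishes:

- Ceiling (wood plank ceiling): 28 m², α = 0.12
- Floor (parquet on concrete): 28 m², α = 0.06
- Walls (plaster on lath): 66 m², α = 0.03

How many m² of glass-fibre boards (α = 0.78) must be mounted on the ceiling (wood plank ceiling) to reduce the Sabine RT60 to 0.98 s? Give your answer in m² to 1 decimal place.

10.3

Summing Sᵢαᵢ: 3.360 + 1.680 + 1.980 → A₁ = 7.020 sabins.
V = 84 m³. Target absorption A₂ = 0.161 × 84 / 0.98 = 13.800 sabins.
Absorption to add: 13.800 − 7.020 = 6.780 sabins.
Net gain per m²: Δα = 0.78 − 0.12 = 0.66.
Panel area = 6.780 / 0.66 = 10.3 m².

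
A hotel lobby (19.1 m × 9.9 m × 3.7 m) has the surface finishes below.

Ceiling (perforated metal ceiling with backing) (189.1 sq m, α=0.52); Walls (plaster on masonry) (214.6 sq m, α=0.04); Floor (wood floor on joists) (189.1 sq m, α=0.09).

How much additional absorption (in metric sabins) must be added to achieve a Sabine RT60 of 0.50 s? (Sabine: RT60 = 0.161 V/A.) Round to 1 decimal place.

101.3 sabins

A₁ = Σ Sᵢαᵢ = 189.1*0.52 + 214.6*0.04 + 189.1*0.09 = 123.935 sabins.
Target A₂ = 0.161·699.633/0.50 = 225.282 sabins (V = 699.633 m³).
ΔA = A₂ − A₁ = 225.282 − 123.935 = 101.3 sabins.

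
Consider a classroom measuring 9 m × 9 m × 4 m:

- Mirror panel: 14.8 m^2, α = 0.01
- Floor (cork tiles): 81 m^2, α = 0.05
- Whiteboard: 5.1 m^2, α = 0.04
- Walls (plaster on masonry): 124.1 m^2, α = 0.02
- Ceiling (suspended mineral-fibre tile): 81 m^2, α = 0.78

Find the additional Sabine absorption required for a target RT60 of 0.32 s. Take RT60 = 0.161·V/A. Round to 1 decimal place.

A₁ = Σ Sᵢαᵢ = 14.8·0.01 + 81·0.05 + 5.1·0.04 + 124.1·0.02 + 81·0.78 = 70.064 sabins.
V = 324 m³. Required absorption A₂ = 0.161 × 324 / 0.32 = 163.012 sabins.
Additional absorption ΔA = 163.012 − 70.064 = 92.9 sabins.

92.9 sabins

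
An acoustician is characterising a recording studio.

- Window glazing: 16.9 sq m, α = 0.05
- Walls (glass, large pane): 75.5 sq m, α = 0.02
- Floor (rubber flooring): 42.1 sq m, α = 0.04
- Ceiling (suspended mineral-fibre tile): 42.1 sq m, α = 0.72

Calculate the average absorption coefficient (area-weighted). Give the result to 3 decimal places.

Total surface area S = 176.6 sq m.
Weighted sum Σ Sα = 34.351.
ᾱ = 34.351 / 176.6 = 0.195.

0.195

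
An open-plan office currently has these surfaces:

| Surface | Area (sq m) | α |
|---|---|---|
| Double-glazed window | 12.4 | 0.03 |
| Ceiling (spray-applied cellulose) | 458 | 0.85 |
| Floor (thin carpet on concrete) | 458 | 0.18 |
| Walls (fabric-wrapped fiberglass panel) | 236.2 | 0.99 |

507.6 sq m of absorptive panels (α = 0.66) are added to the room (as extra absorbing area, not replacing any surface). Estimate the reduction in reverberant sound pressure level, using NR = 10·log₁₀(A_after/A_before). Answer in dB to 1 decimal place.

Summing Sᵢαᵢ: 0.372 + 389.300 + 82.440 + 233.838 → A_before = 705.950 sabins.
Treatment contributes 507.6·0.66 = 335.016 sabins.
A_after = 705.950 + 335.016 = 1040.966 sabins.
NR = 10·log₁₀(1040.966/705.950) = 1.7 dB.

1.7 dB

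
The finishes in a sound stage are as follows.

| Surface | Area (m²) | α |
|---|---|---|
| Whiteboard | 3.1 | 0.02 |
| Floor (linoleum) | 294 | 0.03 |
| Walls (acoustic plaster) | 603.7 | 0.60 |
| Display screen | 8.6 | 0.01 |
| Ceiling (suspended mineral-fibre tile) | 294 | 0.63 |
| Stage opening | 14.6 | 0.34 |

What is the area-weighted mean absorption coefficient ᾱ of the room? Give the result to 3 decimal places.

S = Σ Sᵢ = 3.1 + 294 + 603.7 + 8.6 + 294 + 14.6 = 1218.0 m².
A = 3.1*0.02 + 294*0.03 + 603.7*0.60 + 8.6*0.01 + 294*0.63 + 14.6*0.34 = 561.372 sabins.
ᾱ = 561.372 / 1218.0 = 0.461.

0.461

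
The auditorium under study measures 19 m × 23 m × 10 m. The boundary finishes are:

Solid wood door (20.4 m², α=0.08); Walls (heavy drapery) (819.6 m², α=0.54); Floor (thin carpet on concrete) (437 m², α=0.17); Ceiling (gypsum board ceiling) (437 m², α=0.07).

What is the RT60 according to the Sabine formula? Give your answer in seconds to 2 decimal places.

Summing Sᵢαᵢ: 1.632 + 442.584 + 74.290 + 30.590 → A = 549.096 sabins.
Room volume: 4370 m³.
Sabine: RT60 = 0.161 × 4370 / 549.096 = 1.28 s.

1.28 seconds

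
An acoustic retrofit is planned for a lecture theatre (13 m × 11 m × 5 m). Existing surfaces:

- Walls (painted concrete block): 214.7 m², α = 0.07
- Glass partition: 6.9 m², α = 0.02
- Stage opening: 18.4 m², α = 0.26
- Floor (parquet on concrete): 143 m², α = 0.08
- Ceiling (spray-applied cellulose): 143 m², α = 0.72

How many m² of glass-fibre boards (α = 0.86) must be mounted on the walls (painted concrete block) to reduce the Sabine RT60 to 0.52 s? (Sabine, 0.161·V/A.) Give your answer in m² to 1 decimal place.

Total absorption A₁ = 214.7*0.07 + 6.9*0.02 + 18.4*0.26 + 143*0.08 + 143*0.72
  = 15.029 + 0.138 + 4.784 + 11.440 + 102.960 = 134.351 m² sabins.
Required A₂ = 0.161·715/0.52 = 221.375 sabins.
Absorption to add: 221.375 − 134.351 = 87.024 sabins.
Net gain per m²: Δα = 0.86 − 0.07 = 0.79.
Panel area = 87.024 / 0.79 = 110.2 m².

110.2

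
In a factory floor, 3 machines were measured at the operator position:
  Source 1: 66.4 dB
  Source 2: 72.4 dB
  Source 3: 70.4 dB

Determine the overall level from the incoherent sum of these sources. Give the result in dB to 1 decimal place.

75.1 dB

Converting to relative power and adding: 10^(66.4/10) + 10^(72.4/10) + 10^(70.4/10) = 3.271e+07.
Back to dB: 10·log₁₀ Σ = 75.1 dB.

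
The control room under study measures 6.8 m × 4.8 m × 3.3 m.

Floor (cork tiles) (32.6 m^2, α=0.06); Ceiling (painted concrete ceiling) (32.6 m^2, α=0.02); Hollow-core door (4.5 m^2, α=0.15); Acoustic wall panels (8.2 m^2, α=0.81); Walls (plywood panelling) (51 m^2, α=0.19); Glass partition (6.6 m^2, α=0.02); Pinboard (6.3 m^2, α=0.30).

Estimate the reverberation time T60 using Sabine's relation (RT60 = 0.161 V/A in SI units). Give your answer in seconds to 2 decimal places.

Total absorption A = 32.6×0.06 + 32.6×0.02 + 4.5×0.15 + 8.2×0.81 + 51×0.19 + 6.6×0.02 + 6.3×0.30
  = 1.956 + 0.652 + 0.675 + 6.642 + 9.690 + 0.132 + 1.890 = 21.637 m^2 sabins.
V = 6.8·4.8·3.3 = 107.712 m³.
RT60 = 0.161 · V / A = 0.161 × 107.712 / 21.637 = 0.80 s.

0.80 seconds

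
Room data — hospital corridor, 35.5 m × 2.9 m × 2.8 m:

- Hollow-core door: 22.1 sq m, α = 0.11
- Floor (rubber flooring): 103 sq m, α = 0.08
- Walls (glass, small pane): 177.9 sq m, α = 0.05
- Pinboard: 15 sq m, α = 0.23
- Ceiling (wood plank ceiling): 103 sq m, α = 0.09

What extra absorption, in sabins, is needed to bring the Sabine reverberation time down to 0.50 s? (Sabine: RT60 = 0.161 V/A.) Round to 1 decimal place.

Total absorption A₁ = 22.1·0.11 + 103·0.08 + 177.9·0.05 + 15·0.23 + 103·0.09
  = 2.431 + 8.240 + 8.895 + 3.450 + 9.270 = 32.286 sq m sabins.
For T = 0.50 s, need A₂ = 0.161·V/T = 0.161·288.26/0.50 = 92.820 sabins.
ΔA = A₂ − A₁ = 92.820 − 32.286 = 60.5 sabins.

60.5 sabins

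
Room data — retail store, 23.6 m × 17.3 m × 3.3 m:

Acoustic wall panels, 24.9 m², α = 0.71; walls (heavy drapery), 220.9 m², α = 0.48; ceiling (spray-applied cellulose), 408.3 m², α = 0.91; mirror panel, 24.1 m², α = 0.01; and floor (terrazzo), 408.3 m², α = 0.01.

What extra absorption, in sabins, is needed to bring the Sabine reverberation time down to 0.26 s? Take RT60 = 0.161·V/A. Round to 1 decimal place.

Equivalent absorption area: A₁ = 24.9×0.71 + 220.9×0.48 + 408.3×0.91 + 24.1×0.01 + 408.3×0.01 = 499.588 m².
Target A₂ = 0.161·1347.324/0.26 = 834.304 sabins (V = 1347.324 m³).
Shortfall: 834.304 − 499.588 = 334.7 sabins.

334.7 sabins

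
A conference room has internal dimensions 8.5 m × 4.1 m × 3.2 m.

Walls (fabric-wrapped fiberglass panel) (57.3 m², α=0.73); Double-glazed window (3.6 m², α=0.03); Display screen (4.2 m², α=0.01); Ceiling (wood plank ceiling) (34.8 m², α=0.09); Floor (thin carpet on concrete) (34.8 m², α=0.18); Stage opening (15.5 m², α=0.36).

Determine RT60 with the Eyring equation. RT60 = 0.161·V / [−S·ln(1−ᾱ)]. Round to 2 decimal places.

S = Σ Sᵢ = 150.2 m².
Σ(Sᵢαᵢ) = 57.3·0.73 + 3.6·0.03 + 4.2·0.01 + 34.8·0.09 + 34.8·0.18 + 15.5·0.36 = 56.955.
ᾱ = 56.955 / 150.2 = 0.3792.
−S·ln(1−ᾱ) = −150.2 × ln(1 − 0.3792) = 71.607.
V = 8.5 × 4.1 × 3.2 = 111.52 m³.
RT60 = 0.161 × 111.52 / 71.607 = 0.25 s.

0.25 sec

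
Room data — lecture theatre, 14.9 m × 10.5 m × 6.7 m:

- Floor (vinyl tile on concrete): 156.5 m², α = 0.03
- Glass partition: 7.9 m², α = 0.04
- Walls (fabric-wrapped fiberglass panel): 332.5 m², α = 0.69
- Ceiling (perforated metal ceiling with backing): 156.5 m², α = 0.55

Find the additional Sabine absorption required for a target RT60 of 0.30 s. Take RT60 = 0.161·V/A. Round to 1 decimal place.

Equivalent absorption area: A₁ = 156.5*0.03 + 7.9*0.04 + 332.5*0.69 + 156.5*0.55 = 320.511 m².
For T = 0.30 s, need A₂ = 0.161·V/T = 0.161·1048.215/0.30 = 562.542 sabins.
ΔA = A₂ − A₁ = 562.542 − 320.511 = 242.0 sabins.

242.0 sabins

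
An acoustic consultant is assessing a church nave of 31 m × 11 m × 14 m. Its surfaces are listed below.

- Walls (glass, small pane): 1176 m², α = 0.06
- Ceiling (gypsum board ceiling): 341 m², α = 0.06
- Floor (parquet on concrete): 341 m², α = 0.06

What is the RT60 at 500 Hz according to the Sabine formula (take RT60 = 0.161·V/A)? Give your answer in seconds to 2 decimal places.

Total absorption A = 1176·0.06 + 341·0.06 + 341·0.06
  = 70.560 + 20.460 + 20.460 = 111.480 m² sabins.
V = 31·11·14 = 4774 m³.
T = 0.161 V/A = 0.161·4774/111.480 = 6.89 s.

6.89 sec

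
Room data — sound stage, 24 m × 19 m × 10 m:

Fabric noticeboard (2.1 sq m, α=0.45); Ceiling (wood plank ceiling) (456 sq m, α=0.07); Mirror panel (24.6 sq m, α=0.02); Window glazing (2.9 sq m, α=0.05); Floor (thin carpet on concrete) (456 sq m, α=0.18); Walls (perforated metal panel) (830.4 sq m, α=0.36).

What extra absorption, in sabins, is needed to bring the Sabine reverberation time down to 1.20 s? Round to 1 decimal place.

197.3 sabins

A₁ = Σ Sᵢαᵢ = 2.1·0.45 + 456·0.07 + 24.6·0.02 + 2.9·0.05 + 456·0.18 + 830.4·0.36 = 414.526 sabins.
For T = 1.20 s, need A₂ = 0.161·V/T = 0.161·4560/1.20 = 611.800 sabins.
ΔA = A₂ − A₁ = 611.800 − 414.526 = 197.3 sabins.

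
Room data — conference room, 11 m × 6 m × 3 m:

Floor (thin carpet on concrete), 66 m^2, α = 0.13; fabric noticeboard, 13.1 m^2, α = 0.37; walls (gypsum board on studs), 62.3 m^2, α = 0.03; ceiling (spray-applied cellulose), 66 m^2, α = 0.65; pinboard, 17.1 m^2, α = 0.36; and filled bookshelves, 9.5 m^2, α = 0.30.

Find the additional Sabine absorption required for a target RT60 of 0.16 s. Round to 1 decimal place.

132.0 sabins

Equivalent absorption area: A₁ = 66·0.13 + 13.1·0.37 + 62.3·0.03 + 66·0.65 + 17.1·0.36 + 9.5·0.30 = 67.202 m^2.
V = 198 m³. Required absorption A₂ = 0.161 × 198 / 0.16 = 199.237 sabins.
Shortfall: 199.237 − 67.202 = 132.0 sabins.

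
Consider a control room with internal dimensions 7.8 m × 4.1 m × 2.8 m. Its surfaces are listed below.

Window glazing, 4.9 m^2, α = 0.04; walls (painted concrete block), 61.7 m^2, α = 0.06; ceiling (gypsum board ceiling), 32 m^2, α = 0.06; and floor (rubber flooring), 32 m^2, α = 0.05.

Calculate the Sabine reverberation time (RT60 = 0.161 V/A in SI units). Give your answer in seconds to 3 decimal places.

A = Σ Sᵢαᵢ = 4.9·0.04 + 61.7·0.06 + 32·0.06 + 32·0.05 = 7.418 sabins.
Volume V = 7.8 × 4.1 × 2.8 = 89.544 m³.
Sabine: RT60 = 0.161 × 89.544 / 7.418 = 1.943 s.

1.943 seconds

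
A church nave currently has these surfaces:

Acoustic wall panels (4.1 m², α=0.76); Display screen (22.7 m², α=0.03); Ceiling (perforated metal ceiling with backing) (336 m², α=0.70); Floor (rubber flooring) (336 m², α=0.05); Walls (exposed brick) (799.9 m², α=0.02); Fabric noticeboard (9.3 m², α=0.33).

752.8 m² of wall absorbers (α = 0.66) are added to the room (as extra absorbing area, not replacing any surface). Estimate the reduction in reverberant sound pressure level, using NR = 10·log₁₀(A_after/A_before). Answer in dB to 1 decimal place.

4.5 dB

Equivalent absorption area: A_before = 4.1·0.76 + 22.7·0.03 + 336·0.70 + 336·0.05 + 799.9·0.02 + 9.3·0.33 = 274.864 m².
Treatment contributes 752.8·0.66 = 496.848 sabins.
New total A_after = 771.712 sabins.
Reduction = 10 log₁₀(A_after/A_before) = 10 log₁₀(2.8076) = 4.5 dB.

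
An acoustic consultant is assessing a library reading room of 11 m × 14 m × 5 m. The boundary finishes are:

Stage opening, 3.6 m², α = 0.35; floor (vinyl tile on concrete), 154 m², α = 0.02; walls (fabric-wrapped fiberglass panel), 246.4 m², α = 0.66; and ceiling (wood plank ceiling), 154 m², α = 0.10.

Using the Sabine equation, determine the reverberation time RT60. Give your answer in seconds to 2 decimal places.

0.68 seconds

Total absorption A = 3.6×0.35 + 154×0.02 + 246.4×0.66 + 154×0.10
  = 1.260 + 3.080 + 162.624 + 15.400 = 182.364 m² sabins.
V = 11·14·5 = 770 m³.
Sabine: RT60 = 0.161 × 770 / 182.364 = 0.68 s.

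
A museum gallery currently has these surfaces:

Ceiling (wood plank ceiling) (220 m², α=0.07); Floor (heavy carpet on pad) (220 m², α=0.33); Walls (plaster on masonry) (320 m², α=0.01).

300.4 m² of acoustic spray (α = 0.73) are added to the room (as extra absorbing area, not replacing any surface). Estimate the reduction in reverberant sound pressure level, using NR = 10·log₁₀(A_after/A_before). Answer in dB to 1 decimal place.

5.3 dB

Equivalent absorption area: A_before = 220×0.07 + 220×0.33 + 320×0.01 = 91.200 m².
Treatment contributes 300.4·0.73 = 219.292 sabins.
New total A_after = 310.492 sabins.
Reduction = 10 log₁₀(A_after/A_before) = 10 log₁₀(3.4045) = 5.3 dB.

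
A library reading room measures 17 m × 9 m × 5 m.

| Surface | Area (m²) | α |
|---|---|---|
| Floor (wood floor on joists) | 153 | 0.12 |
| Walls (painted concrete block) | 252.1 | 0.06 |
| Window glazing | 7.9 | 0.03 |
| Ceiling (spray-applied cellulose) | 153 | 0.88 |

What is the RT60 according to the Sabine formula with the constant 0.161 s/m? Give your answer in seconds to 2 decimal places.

A = Σ Sᵢαᵢ = 153·0.12 + 252.1·0.06 + 7.9·0.03 + 153·0.88 = 168.363 sabins.
Volume V = 17 × 9 × 5 = 765 m³.
Sabine: RT60 = 0.161 × 765 / 168.363 = 0.73 s.

0.73 sec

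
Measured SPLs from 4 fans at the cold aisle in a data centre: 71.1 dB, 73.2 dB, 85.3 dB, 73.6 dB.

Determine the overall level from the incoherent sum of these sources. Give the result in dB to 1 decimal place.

Sum in the linear (power) domain: Σ 10^(Lᵢ/10) = 10^(71.1/10) + 10^(73.2/10) + 10^(85.3/10) + 10^(73.6/10) = 3.955e+08.
Combined level = 10 log₁₀(3.955e+08) = 86.0 dB.

86.0 dB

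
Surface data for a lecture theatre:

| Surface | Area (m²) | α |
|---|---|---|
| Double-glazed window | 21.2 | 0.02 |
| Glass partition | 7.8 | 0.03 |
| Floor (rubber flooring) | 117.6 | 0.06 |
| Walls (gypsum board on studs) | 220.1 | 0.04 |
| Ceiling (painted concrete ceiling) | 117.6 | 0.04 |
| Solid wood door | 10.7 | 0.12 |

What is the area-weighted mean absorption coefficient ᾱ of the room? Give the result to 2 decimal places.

Total surface area S = 495.0 m².
Weighted sum Σ Sα = 22.506.
ᾱ = A/S = 0.05.

0.05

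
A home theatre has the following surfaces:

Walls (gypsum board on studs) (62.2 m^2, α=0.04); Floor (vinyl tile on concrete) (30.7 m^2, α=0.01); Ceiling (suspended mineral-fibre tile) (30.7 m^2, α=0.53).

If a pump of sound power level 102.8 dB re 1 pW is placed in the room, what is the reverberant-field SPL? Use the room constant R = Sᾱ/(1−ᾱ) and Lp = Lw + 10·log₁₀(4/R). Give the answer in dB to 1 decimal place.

Σ(Sᵢαᵢ) = 62.2·0.04 + 30.7·0.01 + 30.7·0.53 = 19.066; total area S = 123.6 m^2.
ᾱ = 0.1543, so room constant R = A/(1−ᾱ) = 22.545 m^2.
Lp = Lw + 10 log₁₀(4/R) = 102.8 -7.51 = 95.3 dB.

95.3 dB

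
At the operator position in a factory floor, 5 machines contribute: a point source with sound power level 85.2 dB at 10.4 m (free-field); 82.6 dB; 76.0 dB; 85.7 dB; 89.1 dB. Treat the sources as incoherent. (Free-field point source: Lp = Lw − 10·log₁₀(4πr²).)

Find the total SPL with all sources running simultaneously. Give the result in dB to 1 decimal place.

Source at 10.4 m: Lp = 85.2 − 10·log₁₀(4π·10.4²) = 85.2 − 10·log₁₀(1359.179) = 53.9 dB.
Σ 10^(Lᵢ/10) = 1.406e+09.
L_total = 10·log₁₀(1.406e+09) = 91.5 dB.

91.5 dB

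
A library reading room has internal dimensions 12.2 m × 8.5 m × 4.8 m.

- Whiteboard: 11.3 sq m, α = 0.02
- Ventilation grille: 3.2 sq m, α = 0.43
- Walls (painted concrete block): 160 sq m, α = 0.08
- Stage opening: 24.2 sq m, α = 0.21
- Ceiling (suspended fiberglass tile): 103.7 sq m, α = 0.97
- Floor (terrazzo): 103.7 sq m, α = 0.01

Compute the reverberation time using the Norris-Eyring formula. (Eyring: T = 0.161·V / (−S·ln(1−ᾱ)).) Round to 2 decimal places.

S = Σ Sᵢ = 406.1 sq m.
Σ(Sᵢαᵢ) = 11.3·0.02 + 3.2·0.43 + 160·0.08 + 24.2·0.21 + 103.7·0.97 + 103.7·0.01 = 121.110.
Mean coefficient ᾱ = A/S = 0.2982.
−S·ln(1−ᾱ) = −406.1 × ln(1 − 0.2982) = 143.803.
V = 12.2 × 8.5 × 4.8 = 497.76 m³.
T = 0.161·V/[−S·ln(1−ᾱ)] = 0.161·497.76/143.803 = 0.56 s.

0.56 s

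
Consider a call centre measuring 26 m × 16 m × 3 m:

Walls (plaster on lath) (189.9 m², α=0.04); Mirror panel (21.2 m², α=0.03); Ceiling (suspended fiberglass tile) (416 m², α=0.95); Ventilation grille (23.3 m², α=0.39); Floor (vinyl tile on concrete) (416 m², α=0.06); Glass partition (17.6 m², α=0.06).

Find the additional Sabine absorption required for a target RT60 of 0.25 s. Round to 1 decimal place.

365.2 sabins

Summing Sᵢαᵢ: 7.596 + 0.636 + 395.200 + 9.087 + 24.960 + 1.056 → A₁ = 438.535 sabins.
For T = 0.25 s, need A₂ = 0.161·V/T = 0.161·1248/0.25 = 803.712 sabins.
ΔA = A₂ − A₁ = 803.712 − 438.535 = 365.2 sabins.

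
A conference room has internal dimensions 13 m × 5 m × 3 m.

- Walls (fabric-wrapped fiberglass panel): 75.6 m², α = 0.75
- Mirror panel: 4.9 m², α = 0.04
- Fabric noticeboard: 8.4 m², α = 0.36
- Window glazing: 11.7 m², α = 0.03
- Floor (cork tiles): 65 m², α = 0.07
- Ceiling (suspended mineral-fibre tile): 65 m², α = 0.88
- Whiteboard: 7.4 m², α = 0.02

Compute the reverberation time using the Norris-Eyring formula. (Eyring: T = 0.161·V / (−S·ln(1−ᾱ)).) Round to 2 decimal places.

Total surface area S = 75.6 + 4.9 + 8.4 + 11.7 + 65 + 65 + 7.4 = 238.0 m².
Absorption A = 75.6·0.75 + 4.9·0.04 + 8.4·0.36 + 11.7·0.03 + 65·0.07 + 65·0.88 + 7.4·0.02 = 122.169 sabins.
Mean coefficient ᾱ = A/S = 0.5133.
Eyring denominator: −S ln(1−ᾱ) = 171.386.
V = 13 × 5 × 3 = 195 m³.
T = 0.161·V/[−S·ln(1−ᾱ)] = 0.161·195/171.386 = 0.18 s.

0.18 s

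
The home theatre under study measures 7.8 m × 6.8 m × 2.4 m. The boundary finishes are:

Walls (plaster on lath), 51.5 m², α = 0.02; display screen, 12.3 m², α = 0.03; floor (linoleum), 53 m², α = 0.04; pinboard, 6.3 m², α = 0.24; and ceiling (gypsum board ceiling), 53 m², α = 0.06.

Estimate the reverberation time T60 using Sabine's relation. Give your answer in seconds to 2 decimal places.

2.50 seconds

Equivalent absorption area: A = 51.5×0.02 + 12.3×0.03 + 53×0.04 + 6.3×0.24 + 53×0.06 = 8.211 m².
Volume V = 7.8 × 6.8 × 2.4 = 127.296 m³.
RT60 = 0.161 · V / A = 0.161 × 127.296 / 8.211 = 2.50 s.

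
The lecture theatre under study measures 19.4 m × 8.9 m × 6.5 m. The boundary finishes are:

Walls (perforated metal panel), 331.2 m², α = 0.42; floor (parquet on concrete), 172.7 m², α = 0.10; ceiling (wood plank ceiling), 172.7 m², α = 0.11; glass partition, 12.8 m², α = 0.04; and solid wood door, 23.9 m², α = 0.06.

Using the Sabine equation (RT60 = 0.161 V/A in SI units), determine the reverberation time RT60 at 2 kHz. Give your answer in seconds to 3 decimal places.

A = Σ Sᵢαᵢ = 331.2·0.42 + 172.7·0.10 + 172.7·0.11 + 12.8·0.04 + 23.9·0.06 = 177.317 sabins.
Volume V = 19.4 × 8.9 × 6.5 = 1122.29 m³.
Sabine: RT60 = 0.161 × 1122.29 / 177.317 = 1.019 s.

1.019 seconds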